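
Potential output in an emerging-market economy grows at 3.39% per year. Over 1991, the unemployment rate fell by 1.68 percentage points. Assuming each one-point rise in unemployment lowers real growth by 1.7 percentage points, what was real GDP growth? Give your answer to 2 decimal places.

6.25%

Growth-rate Okun's law: g_Y = g_Y* - β × Δu.
g_Y = 3.39 - 1.7 × (-1.68) = 3.39 + 2.856 = 6.246%, i.e. 6.25% to 2 d.p.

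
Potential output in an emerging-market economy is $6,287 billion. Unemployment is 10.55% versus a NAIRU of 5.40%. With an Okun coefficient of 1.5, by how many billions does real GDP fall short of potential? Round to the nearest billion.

$486 billion

Output gap = -1.5 × (10.55 - 5.4) = -1.5 × 5.15 = -7.725%.
Actual GDP ≈ 6287 × 0.92275 ≈ 5801 billion, so the shortfall is 6287 - 5801 = 486 billion.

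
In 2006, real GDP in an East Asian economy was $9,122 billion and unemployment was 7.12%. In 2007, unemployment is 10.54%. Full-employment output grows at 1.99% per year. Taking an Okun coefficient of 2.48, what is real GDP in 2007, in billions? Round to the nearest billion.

$8,530 billion

Δu = 10.54 - 7.12 = 3.42 points.
Okun's law (growth form): g_Y = g_Y* - β × Δu = 1.99 - 2.48 × (3.42) = 1.99 - 8.4816 = -6.4916%.
Real GDP in the next year = 9122 × (1 - 6.4916/100) = 9122 × 0.935084 ≈ 8530 billion.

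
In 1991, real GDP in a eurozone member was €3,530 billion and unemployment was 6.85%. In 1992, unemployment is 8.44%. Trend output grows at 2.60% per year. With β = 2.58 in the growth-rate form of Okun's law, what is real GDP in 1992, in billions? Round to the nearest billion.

€3,477 billion

Δu = 8.44 - 6.85 = 1.59 points.
Okun's law (growth form): g_Y = g_Y* - β × Δu = 2.60 - 2.58 × (1.59) = 2.6 - 4.1022 = -1.5022%.
Real GDP in the next year = 3530 × (1 - 1.5022/100) = 3530 × 0.984978 ≈ 3477 billion.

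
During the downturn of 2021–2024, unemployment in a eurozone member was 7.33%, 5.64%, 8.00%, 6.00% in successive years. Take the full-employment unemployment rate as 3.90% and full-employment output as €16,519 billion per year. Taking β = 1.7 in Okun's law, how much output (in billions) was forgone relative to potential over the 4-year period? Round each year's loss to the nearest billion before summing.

€3,193 billion

Year 2021: gap = -1.7 × (7.33 - 3.9) = -5.831%, loss ≈ 16519 × 5.831/100 ≈ 963.
Year 2022: gap = -1.7 × (5.64 - 3.9) = -2.958%, loss ≈ 16519 × 2.958/100 ≈ 489.
Year 2023: gap = -1.7 × (8 - 3.9) = -6.97%, loss ≈ 16519 × 6.97/100 ≈ 1151.
Year 2024: gap = -1.7 × (6 - 3.9) = -3.57%, loss ≈ 16519 × 3.57/100 ≈ 590.
Total lost output = 963 + 489 + 1151 + 590 = 3193 billion.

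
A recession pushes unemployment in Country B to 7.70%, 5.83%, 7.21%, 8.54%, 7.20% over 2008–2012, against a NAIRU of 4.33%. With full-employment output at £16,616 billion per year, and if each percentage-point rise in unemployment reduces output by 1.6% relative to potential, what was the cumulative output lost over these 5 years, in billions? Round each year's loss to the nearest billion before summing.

Year 2008: gap = -1.6 × (7.7 - 4.33) = -5.392%, loss ≈ 16616 × 5.392/100 ≈ 896.
Year 2009: gap = -1.6 × (5.83 - 4.33) = -2.4%, loss ≈ 16616 × 2.4/100 ≈ 399.
Year 2010: gap = -1.6 × (7.21 - 4.33) = -4.608%, loss ≈ 16616 × 4.608/100 ≈ 766.
Year 2011: gap = -1.6 × (8.54 - 4.33) = -6.736%, loss ≈ 16616 × 6.736/100 ≈ 1119.
Year 2012: gap = -1.6 × (7.2 - 4.33) = -4.592%, loss ≈ 16616 × 4.592/100 ≈ 763.
Total lost output = 896 + 399 + 766 + 1119 + 763 = 3943 billion.

£3,943 billion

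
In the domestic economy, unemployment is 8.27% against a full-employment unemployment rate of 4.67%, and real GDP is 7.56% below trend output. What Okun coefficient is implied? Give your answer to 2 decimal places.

β ≈ 2.10

Okun's law: output gap = -β × (u - u*).
-7.56 = -β × (8.27 - 4.67) = -β × 3.6, so β = 7.56/3.6 = 2.10.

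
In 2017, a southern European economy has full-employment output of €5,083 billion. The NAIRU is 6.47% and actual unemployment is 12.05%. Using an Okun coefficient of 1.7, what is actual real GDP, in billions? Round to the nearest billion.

Unemployment gap = 12.05 - 6.47 = 5.58 points, so the output gap is -1.7 × 5.58 = -9.486%.
Actual GDP = 5083 × (1 - 9.486/100) = 5083 × 0.90514 ≈ 4601 billion.

€4,601 billion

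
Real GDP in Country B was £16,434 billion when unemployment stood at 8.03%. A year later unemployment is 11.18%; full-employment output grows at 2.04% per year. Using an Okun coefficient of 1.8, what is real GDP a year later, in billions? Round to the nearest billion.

£15,837 billion

Δu = 11.18 - 8.03 = 3.15 points.
Okun's law (growth form): g_Y = g_Y* - β × Δu = 2.04 - 1.8 × (3.15) = 2.04 - 5.67 = -3.63%.
Real GDP in the next year = 16434 × (1 - 3.63/100) = 16434 × 0.9637 ≈ 15837 billion.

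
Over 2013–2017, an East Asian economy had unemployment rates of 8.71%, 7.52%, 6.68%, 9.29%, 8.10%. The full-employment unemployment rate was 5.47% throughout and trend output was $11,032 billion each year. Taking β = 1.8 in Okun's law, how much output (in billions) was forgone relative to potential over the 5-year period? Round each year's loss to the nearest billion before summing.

$2,571 billion

Year 2013: gap = -1.8 × (8.71 - 5.47) = -5.832%, loss ≈ 11032 × 5.832/100 ≈ 643.
Year 2014: gap = -1.8 × (7.52 - 5.47) = -3.69%, loss ≈ 11032 × 3.69/100 ≈ 407.
Year 2015: gap = -1.8 × (6.68 - 5.47) = -2.178%, loss ≈ 11032 × 2.178/100 ≈ 240.
Year 2016: gap = -1.8 × (9.29 - 5.47) = -6.876%, loss ≈ 11032 × 6.876/100 ≈ 759.
Year 2017: gap = -1.8 × (8.1 - 5.47) = -4.734%, loss ≈ 11032 × 4.734/100 ≈ 522.
Total lost output = 643 + 407 + 240 + 759 + 522 = 2571 billion.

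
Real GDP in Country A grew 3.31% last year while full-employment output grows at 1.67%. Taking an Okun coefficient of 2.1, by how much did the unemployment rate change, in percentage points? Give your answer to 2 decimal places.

-0.78 percentage points

Growth-rate Okun's law: g_Y = g_Y* - β × Δu, so Δu = (g_Y* - g_Y)/β.
Δu = (1.67 - 3.31)/2.1 = -1.64/2.1 = -0.78 percentage points.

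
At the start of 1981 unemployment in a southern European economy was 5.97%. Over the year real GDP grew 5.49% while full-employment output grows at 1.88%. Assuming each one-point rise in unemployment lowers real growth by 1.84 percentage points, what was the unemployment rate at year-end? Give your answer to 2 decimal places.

4.01%

Growth-rate Okun's law: g_Y = g_Y* - β × Δu, so Δu = (g_Y* - g_Y)/β.
Δu = (1.88 - 5.49)/1.84 = -3.61/1.84 = -1.96 percentage points.
Year-end unemployment = 5.97 - 1.96 = 4.01%.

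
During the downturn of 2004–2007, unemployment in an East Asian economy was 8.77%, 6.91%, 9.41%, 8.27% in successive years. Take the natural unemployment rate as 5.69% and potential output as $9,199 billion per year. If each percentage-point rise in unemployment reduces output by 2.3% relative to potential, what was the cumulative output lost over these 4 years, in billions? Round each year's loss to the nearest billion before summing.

$2,243 billion

Year 2004: gap = -2.3 × (8.77 - 5.69) = -7.084%, loss ≈ 9199 × 7.084/100 ≈ 652.
Year 2005: gap = -2.3 × (6.91 - 5.69) = -2.806%, loss ≈ 9199 × 2.806/100 ≈ 258.
Year 2006: gap = -2.3 × (9.41 - 5.69) = -8.556%, loss ≈ 9199 × 8.556/100 ≈ 787.
Year 2007: gap = -2.3 × (8.27 - 5.69) = -5.934%, loss ≈ 9199 × 5.934/100 ≈ 546.
Total lost output = 652 + 258 + 787 + 546 = 2243 billion.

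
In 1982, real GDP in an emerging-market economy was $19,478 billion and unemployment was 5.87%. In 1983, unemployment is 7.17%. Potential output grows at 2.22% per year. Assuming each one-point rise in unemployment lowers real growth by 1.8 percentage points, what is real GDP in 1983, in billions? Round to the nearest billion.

$19,455 billion

Δu = 7.17 - 5.87 = 1.3 points.
Okun's law (growth form): g_Y = g_Y* - β × Δu = 2.22 - 1.8 × (1.30) = 2.22 - 2.34 = -0.12%.
Real GDP in the next year = 19478 × (1 - 0.12/100) = 19478 × 0.9988 ≈ 19455 billion.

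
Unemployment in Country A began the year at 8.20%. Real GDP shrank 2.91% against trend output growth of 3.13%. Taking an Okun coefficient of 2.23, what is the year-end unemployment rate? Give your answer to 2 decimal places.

10.91%

Growth-rate Okun's law: g_Y = g_Y* - β × Δu, so Δu = (g_Y* - g_Y)/β.
Δu = (3.13 + 2.91)/2.23 = 6.04/2.23 = 2.71 percentage points.
Year-end unemployment = 8.2 + 2.71 = 10.91%.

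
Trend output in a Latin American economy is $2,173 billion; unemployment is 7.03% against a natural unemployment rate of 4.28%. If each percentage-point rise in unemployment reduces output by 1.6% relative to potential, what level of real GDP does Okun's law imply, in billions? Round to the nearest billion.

$2,077 billion

Unemployment gap = 7.03 - 4.28 = 2.75 points, so the output gap is -1.6 × 2.75 = -4.4%.
Actual GDP = 2173 × (1 - 4.4/100) = 2173 × 0.956 ≈ 2077 billion.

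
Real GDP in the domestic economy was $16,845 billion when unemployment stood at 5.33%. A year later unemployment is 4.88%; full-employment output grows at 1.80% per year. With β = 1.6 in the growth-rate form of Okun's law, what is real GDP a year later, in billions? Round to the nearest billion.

$17,269 billion

Δu = 4.88 - 5.33 = -0.45 points.
Okun's law (growth form): g_Y = g_Y* - β × Δu = 1.80 - 1.6 × (-0.45) = 1.8 + 0.72 = 2.52%.
Real GDP in the next year = 16845 × (1 + 2.52/100) = 16845 × 1.0252 ≈ 17269 billion.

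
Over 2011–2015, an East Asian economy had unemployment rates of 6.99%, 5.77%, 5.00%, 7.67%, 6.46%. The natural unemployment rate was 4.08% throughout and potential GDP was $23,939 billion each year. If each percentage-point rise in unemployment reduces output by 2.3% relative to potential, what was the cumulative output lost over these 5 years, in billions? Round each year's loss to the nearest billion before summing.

Year 2011: gap = -2.3 × (6.99 - 4.08) = -6.693%, loss ≈ 23939 × 6.693/100 ≈ 1602.
Year 2012: gap = -2.3 × (5.77 - 4.08) = -3.887%, loss ≈ 23939 × 3.887/100 ≈ 931.
Year 2013: gap = -2.3 × (5 - 4.08) = -2.116%, loss ≈ 23939 × 2.116/100 ≈ 507.
Year 2014: gap = -2.3 × (7.67 - 4.08) = -8.257%, loss ≈ 23939 × 8.257/100 ≈ 1977.
Year 2015: gap = -2.3 × (6.46 - 4.08) = -5.474%, loss ≈ 23939 × 5.474/100 ≈ 1310.
Total lost output = 1602 + 931 + 507 + 1977 + 1310 = 6327 billion.

$6,327 billion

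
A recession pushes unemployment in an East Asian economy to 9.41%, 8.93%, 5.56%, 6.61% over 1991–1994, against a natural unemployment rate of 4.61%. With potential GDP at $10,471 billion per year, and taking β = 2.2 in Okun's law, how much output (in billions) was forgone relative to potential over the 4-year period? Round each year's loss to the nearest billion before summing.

Year 1991: gap = -2.2 × (9.41 - 4.61) = -10.56%, loss ≈ 10471 × 10.56/100 ≈ 1106.
Year 1992: gap = -2.2 × (8.93 - 4.61) = -9.504%, loss ≈ 10471 × 9.504/100 ≈ 995.
Year 1993: gap = -2.2 × (5.56 - 4.61) = -2.09%, loss ≈ 10471 × 2.09/100 ≈ 219.
Year 1994: gap = -2.2 × (6.61 - 4.61) = -4.4%, loss ≈ 10471 × 4.4/100 ≈ 461.
Total lost output = 1106 + 995 + 219 + 461 = 2781 billion.

$2,781 billion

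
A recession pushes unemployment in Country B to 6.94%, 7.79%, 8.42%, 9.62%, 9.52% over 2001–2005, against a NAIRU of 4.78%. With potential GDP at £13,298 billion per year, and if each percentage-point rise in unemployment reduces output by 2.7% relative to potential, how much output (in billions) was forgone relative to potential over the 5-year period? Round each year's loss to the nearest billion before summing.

£6,604 billion

Year 2001: gap = -2.7 × (6.94 - 4.78) = -5.832%, loss ≈ 13298 × 5.832/100 ≈ 776.
Year 2002: gap = -2.7 × (7.79 - 4.78) = -8.127%, loss ≈ 13298 × 8.127/100 ≈ 1081.
Year 2003: gap = -2.7 × (8.42 - 4.78) = -9.828%, loss ≈ 13298 × 9.828/100 ≈ 1307.
Year 2004: gap = -2.7 × (9.62 - 4.78) = -13.068%, loss ≈ 13298 × 13.068/100 ≈ 1738.
Year 2005: gap = -2.7 × (9.52 - 4.78) = -12.798%, loss ≈ 13298 × 12.798/100 ≈ 1702.
Total lost output = 776 + 1081 + 1307 + 1738 + 1702 = 6604 billion.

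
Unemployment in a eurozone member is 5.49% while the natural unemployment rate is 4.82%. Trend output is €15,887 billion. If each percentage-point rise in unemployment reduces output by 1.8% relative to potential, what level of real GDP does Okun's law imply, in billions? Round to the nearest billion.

€15,695 billion

Unemployment gap = 5.49 - 4.82 = 0.67 points, so the output gap is -1.8 × 0.67 = -1.206%.
Actual GDP = 15887 × (1 - 1.206/100) = 15887 × 0.98794 ≈ 15695 billion.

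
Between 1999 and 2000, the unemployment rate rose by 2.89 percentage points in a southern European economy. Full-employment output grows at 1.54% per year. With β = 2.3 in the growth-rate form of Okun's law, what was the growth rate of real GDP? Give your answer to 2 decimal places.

Growth-rate Okun's law: g_Y = g_Y* - β × Δu.
g_Y = 1.54 - 2.3 × (2.89) = 1.54 - 6.647 = -5.107%, i.e. -5.11% to 2 d.p.

-5.11%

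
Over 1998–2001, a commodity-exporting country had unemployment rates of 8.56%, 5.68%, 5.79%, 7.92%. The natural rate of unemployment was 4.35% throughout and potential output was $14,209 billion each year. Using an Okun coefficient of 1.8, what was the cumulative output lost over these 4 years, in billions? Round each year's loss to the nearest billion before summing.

Year 1998: gap = -1.8 × (8.56 - 4.35) = -7.578%, loss ≈ 14209 × 7.578/100 ≈ 1077.
Year 1999: gap = -1.8 × (5.68 - 4.35) = -2.394%, loss ≈ 14209 × 2.394/100 ≈ 340.
Year 2000: gap = -1.8 × (5.79 - 4.35) = -2.592%, loss ≈ 14209 × 2.592/100 ≈ 368.
Year 2001: gap = -1.8 × (7.92 - 4.35) = -6.426%, loss ≈ 14209 × 6.426/100 ≈ 913.
Total lost output = 1077 + 340 + 368 + 913 = 2698 billion.

$2,698 billion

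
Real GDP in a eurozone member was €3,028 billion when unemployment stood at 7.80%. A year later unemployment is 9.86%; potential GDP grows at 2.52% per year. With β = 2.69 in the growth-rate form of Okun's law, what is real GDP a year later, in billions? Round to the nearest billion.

€2,937 billion

Δu = 9.86 - 7.8 = 2.06 points.
Okun's law (growth form): g_Y = g_Y* - β × Δu = 2.52 - 2.69 × (2.06) = 2.52 - 5.5414 = -3.0214%.
Real GDP in the next year = 3028 × (1 - 3.0214/100) = 3028 × 0.969786 ≈ 2937 billion.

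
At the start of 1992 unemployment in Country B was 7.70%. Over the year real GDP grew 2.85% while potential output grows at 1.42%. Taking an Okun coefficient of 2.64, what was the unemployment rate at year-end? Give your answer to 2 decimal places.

7.16%

Growth-rate Okun's law: g_Y = g_Y* - β × Δu, so Δu = (g_Y* - g_Y)/β.
Δu = (1.42 - 2.85)/2.64 = -1.43/2.64 = -0.54 percentage points.
Year-end unemployment = 7.7 - 0.54 = 7.16%.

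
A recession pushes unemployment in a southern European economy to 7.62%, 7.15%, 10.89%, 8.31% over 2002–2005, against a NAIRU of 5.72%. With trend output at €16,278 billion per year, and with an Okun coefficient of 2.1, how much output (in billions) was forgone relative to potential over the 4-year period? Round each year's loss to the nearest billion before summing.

Year 2002: gap = -2.1 × (7.62 - 5.72) = -3.99%, loss ≈ 16278 × 3.99/100 ≈ 649.
Year 2003: gap = -2.1 × (7.15 - 5.72) = -3.003%, loss ≈ 16278 × 3.003/100 ≈ 489.
Year 2004: gap = -2.1 × (10.89 - 5.72) = -10.857%, loss ≈ 16278 × 10.857/100 ≈ 1767.
Year 2005: gap = -2.1 × (8.31 - 5.72) = -5.439%, loss ≈ 16278 × 5.439/100 ≈ 885.
Total lost output = 649 + 489 + 1767 + 885 = 3790 billion.

€3,790 billion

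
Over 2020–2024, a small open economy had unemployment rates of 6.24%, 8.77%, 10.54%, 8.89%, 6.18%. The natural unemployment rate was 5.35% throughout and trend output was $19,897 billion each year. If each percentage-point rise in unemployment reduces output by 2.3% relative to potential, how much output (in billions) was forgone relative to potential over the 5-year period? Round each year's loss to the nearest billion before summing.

$6,347 billion

Year 2020: gap = -2.3 × (6.24 - 5.35) = -2.047%, loss ≈ 19897 × 2.047/100 ≈ 407.
Year 2021: gap = -2.3 × (8.77 - 5.35) = -7.866%, loss ≈ 19897 × 7.866/100 ≈ 1565.
Year 2022: gap = -2.3 × (10.54 - 5.35) = -11.937%, loss ≈ 19897 × 11.937/100 ≈ 2375.
Year 2023: gap = -2.3 × (8.89 - 5.35) = -8.142%, loss ≈ 19897 × 8.142/100 ≈ 1620.
Year 2024: gap = -2.3 × (6.18 - 5.35) = -1.909%, loss ≈ 19897 × 1.909/100 ≈ 380.
Total lost output = 407 + 1565 + 2375 + 1620 + 380 = 6347 billion.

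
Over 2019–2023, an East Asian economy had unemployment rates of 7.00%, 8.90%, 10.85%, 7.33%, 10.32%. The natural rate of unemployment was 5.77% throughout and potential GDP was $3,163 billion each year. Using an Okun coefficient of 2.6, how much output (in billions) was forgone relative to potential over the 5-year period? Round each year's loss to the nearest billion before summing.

$1,278 billion

Year 2019: gap = -2.6 × (7 - 5.77) = -3.198%, loss ≈ 3163 × 3.198/100 ≈ 101.
Year 2020: gap = -2.6 × (8.9 - 5.77) = -8.138%, loss ≈ 3163 × 8.138/100 ≈ 257.
Year 2021: gap = -2.6 × (10.85 - 5.77) = -13.208%, loss ≈ 3163 × 13.208/100 ≈ 418.
Year 2022: gap = -2.6 × (7.33 - 5.77) = -4.056%, loss ≈ 3163 × 4.056/100 ≈ 128.
Year 2023: gap = -2.6 × (10.32 - 5.77) = -11.83%, loss ≈ 3163 × 11.83/100 ≈ 374.
Total lost output = 101 + 257 + 418 + 128 + 374 = 1278 billion.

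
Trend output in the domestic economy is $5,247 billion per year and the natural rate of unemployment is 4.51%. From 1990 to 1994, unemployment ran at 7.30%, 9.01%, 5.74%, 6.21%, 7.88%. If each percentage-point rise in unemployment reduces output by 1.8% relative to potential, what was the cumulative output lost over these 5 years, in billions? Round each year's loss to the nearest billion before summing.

$1,284 billion

Year 1990: gap = -1.8 × (7.3 - 4.51) = -5.022%, loss ≈ 5247 × 5.022/100 ≈ 264.
Year 1991: gap = -1.8 × (9.01 - 4.51) = -8.1%, loss ≈ 5247 × 8.1/100 ≈ 425.
Year 1992: gap = -1.8 × (5.74 - 4.51) = -2.214%, loss ≈ 5247 × 2.214/100 ≈ 116.
Year 1993: gap = -1.8 × (6.21 - 4.51) = -3.06%, loss ≈ 5247 × 3.06/100 ≈ 161.
Year 1994: gap = -1.8 × (7.88 - 4.51) = -6.066%, loss ≈ 5247 × 6.066/100 ≈ 318.
Total lost output = 264 + 425 + 116 + 161 + 318 = 1284 billion.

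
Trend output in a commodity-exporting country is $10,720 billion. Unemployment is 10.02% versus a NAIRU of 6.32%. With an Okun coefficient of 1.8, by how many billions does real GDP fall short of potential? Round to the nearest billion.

Output gap = -1.8 × (10.02 - 6.32) = -1.8 × 3.7 = -6.66%.
Actual GDP ≈ 10720 × 0.9334 ≈ 10006 billion, so the shortfall is 10720 - 10006 = 714 billion.

$714 billion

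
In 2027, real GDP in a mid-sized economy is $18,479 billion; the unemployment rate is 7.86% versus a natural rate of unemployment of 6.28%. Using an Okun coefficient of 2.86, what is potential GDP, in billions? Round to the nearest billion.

$19,354 billion

Unemployment gap = 7.86 - 6.28 = 1.58 points, so output gap = -2.86 × 1.58 = -4.5188%.
Since Y = Y* × (1 + gap/100), Y* = 18479/0.954812 ≈ 19354 billion.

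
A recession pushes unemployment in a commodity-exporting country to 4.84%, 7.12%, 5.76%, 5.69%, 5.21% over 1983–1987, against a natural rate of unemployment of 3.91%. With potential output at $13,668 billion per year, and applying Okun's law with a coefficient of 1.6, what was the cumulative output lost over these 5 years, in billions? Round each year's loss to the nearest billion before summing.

$1,983 billion

Year 1983: gap = -1.6 × (4.84 - 3.91) = -1.488%, loss ≈ 13668 × 1.488/100 ≈ 203.
Year 1984: gap = -1.6 × (7.12 - 3.91) = -5.136%, loss ≈ 13668 × 5.136/100 ≈ 702.
Year 1985: gap = -1.6 × (5.76 - 3.91) = -2.96%, loss ≈ 13668 × 2.96/100 ≈ 405.
Year 1986: gap = -1.6 × (5.69 - 3.91) = -2.848%, loss ≈ 13668 × 2.848/100 ≈ 389.
Year 1987: gap = -1.6 × (5.21 - 3.91) = -2.08%, loss ≈ 13668 × 2.08/100 ≈ 284.
Total lost output = 203 + 702 + 405 + 389 + 284 = 1983 billion.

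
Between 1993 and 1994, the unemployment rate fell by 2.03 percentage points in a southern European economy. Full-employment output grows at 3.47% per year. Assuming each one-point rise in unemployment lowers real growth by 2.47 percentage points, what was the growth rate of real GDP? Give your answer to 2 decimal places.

Growth-rate Okun's law: g_Y = g_Y* - β × Δu.
g_Y = 3.47 - 2.47 × (-2.03) = 3.47 + 5.0141 = 8.4841%, i.e. 8.48% to 2 d.p.

8.48%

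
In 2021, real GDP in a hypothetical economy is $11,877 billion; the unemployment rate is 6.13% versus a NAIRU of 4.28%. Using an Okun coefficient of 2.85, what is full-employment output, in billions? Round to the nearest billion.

$12,538 billion

Unemployment gap = 6.13 - 4.28 = 1.85 points, so output gap = -2.85 × 1.85 = -5.2725%.
Since Y = Y* × (1 + gap/100), Y* = 11877/0.947275 ≈ 12538 billion.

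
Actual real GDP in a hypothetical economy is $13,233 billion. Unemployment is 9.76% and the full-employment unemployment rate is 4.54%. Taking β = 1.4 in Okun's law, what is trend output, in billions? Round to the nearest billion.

$14,276 billion

Unemployment gap = 9.76 - 4.54 = 5.22 points, so output gap = -1.4 × 5.22 = -7.308%.
Since Y = Y* × (1 + gap/100), Y* = 13233/0.92692 ≈ 14276 billion.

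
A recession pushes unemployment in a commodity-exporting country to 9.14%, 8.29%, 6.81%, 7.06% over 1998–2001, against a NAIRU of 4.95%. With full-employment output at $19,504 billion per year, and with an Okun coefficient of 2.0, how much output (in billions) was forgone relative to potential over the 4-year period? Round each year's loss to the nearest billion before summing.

$4,486 billion

Year 1998: gap = -2.0 × (9.14 - 4.95) = -8.38%, loss ≈ 19504 × 8.38/100 ≈ 1634.
Year 1999: gap = -2.0 × (8.29 - 4.95) = -6.68%, loss ≈ 19504 × 6.68/100 ≈ 1303.
Year 2000: gap = -2.0 × (6.81 - 4.95) = -3.72%, loss ≈ 19504 × 3.72/100 ≈ 726.
Year 2001: gap = -2.0 × (7.06 - 4.95) = -4.22%, loss ≈ 19504 × 4.22/100 ≈ 823.
Total lost output = 1634 + 1303 + 726 + 823 = 4486 billion.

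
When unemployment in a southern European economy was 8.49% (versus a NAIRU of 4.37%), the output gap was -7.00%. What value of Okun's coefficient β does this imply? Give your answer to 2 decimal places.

Okun's law: output gap = -β × (u - u*).
-7.00 = -β × (8.49 - 4.37) = -β × 4.12, so β = 7/4.12 = 1.70.

β ≈ 1.70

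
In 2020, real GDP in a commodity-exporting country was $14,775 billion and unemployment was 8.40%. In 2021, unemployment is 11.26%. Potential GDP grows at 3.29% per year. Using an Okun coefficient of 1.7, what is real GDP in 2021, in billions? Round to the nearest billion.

Δu = 11.26 - 8.4 = 2.86 points.
Okun's law (growth form): g_Y = g_Y* - β × Δu = 3.29 - 1.7 × (2.86) = 3.29 - 4.862 = -1.572%.
Real GDP in the next year = 14775 × (1 - 1.572/100) = 14775 × 0.98428 ≈ 14543 billion.

$14,543 billion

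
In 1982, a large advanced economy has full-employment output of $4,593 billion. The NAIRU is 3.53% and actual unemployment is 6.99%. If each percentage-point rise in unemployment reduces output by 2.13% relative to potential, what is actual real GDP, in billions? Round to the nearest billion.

Unemployment gap = 6.99 - 3.53 = 3.46 points, so the output gap is -2.13 × 3.46 = -7.3698%.
Actual GDP = 4593 × (1 - 7.3698/100) = 4593 × 0.926302 ≈ 4255 billion.

$4,255 billion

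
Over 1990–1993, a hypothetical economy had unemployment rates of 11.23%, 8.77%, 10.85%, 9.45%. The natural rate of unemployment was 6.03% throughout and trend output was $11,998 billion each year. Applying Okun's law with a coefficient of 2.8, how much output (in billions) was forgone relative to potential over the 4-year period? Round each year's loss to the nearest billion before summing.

Year 1990: gap = -2.8 × (11.23 - 6.03) = -14.56%, loss ≈ 11998 × 14.56/100 ≈ 1747.
Year 1991: gap = -2.8 × (8.77 - 6.03) = -7.672%, loss ≈ 11998 × 7.672/100 ≈ 920.
Year 1992: gap = -2.8 × (10.85 - 6.03) = -13.496%, loss ≈ 11998 × 13.496/100 ≈ 1619.
Year 1993: gap = -2.8 × (9.45 - 6.03) = -9.576%, loss ≈ 11998 × 9.576/100 ≈ 1149.
Total lost output = 1747 + 920 + 1619 + 1149 = 5435 billion.

$5,435 billion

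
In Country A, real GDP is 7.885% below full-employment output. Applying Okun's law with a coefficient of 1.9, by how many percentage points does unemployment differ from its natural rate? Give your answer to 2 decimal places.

4.15 percentage points

Okun's law: output gap = -β × (u - u*), so u - u* = -(output gap)/β.
u - u* = -(-7.885)/1.9 = 4.15 percentage points.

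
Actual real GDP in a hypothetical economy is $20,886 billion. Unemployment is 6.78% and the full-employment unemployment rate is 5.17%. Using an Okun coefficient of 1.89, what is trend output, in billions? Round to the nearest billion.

Unemployment gap = 6.78 - 5.17 = 1.61 points, so output gap = -1.89 × 1.61 = -3.0429%.
Since Y = Y* × (1 + gap/100), Y* = 20886/0.969571 ≈ 21541 billion.

$21,541 billion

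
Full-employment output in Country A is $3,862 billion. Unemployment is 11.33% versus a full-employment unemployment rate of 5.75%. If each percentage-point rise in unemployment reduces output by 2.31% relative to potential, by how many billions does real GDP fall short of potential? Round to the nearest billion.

Output gap = -2.31 × (11.33 - 5.75) = -2.31 × 5.58 = -12.8898%.
Actual GDP ≈ 3862 × 0.871102 ≈ 3364 billion, so the shortfall is 3862 - 3364 = 498 billion.

$498 billion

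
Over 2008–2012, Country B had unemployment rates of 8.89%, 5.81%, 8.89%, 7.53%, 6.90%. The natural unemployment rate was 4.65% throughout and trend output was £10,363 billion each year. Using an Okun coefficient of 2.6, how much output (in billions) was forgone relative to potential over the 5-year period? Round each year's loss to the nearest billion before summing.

Year 2008: gap = -2.6 × (8.89 - 4.65) = -11.024%, loss ≈ 10363 × 11.024/100 ≈ 1142.
Year 2009: gap = -2.6 × (5.81 - 4.65) = -3.016%, loss ≈ 10363 × 3.016/100 ≈ 313.
Year 2010: gap = -2.6 × (8.89 - 4.65) = -11.024%, loss ≈ 10363 × 11.024/100 ≈ 1142.
Year 2011: gap = -2.6 × (7.53 - 4.65) = -7.488%, loss ≈ 10363 × 7.488/100 ≈ 776.
Year 2012: gap = -2.6 × (6.9 - 4.65) = -5.85%, loss ≈ 10363 × 5.85/100 ≈ 606.
Total lost output = 1142 + 313 + 1142 + 776 + 606 = 3979 billion.

£3,979 billion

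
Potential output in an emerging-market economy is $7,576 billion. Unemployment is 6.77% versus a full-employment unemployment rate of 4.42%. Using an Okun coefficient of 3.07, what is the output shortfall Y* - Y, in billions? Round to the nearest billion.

Output gap = -3.07 × (6.77 - 4.42) = -3.07 × 2.35 = -7.2145%.
Actual GDP ≈ 7576 × 0.927855 ≈ 7029 billion, so the shortfall is 7576 - 7029 = 547 billion.

$547 billion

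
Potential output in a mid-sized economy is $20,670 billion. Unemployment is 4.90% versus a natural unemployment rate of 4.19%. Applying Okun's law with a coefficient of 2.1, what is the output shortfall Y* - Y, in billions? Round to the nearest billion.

$308 billion

Output gap = -2.1 × (4.9 - 4.19) = -2.1 × 0.71 = -1.491%.
Actual GDP ≈ 20670 × 0.98509 ≈ 20362 billion, so the shortfall is 20670 - 20362 = 308 billion.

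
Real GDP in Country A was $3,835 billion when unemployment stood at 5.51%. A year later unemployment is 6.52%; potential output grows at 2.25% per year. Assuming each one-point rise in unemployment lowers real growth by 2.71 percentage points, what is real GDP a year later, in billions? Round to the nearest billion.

$3,816 billion

Δu = 6.52 - 5.51 = 1.01 points.
Okun's law (growth form): g_Y = g_Y* - β × Δu = 2.25 - 2.71 × (1.01) = 2.25 - 2.7371 = -0.4871%.
Real GDP in the next year = 3835 × (1 - 0.4871/100) = 3835 × 0.995129 ≈ 3816 billion.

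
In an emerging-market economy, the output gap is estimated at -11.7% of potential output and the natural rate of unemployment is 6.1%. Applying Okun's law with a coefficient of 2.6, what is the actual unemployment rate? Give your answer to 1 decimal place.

10.6%

From Okun's law, u - u* = -(output gap)/β = -(-11.7)/2.6 = 4.5 points.
So u = 6.1 + 4.5 = 10.6%.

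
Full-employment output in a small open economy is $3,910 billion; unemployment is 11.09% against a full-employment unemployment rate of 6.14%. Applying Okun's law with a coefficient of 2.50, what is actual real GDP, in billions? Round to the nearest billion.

$3,426 billion

Unemployment gap = 11.09 - 6.14 = 4.95 points, so the output gap is -2.5 × 4.95 = -12.375%.
Actual GDP = 3910 × (1 - 12.375/100) = 3910 × 0.87625 ≈ 3426 billion.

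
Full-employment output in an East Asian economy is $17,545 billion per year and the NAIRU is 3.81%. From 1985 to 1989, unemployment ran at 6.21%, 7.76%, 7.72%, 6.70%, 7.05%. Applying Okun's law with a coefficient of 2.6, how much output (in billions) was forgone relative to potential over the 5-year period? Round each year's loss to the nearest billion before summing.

Year 1985: gap = -2.6 × (6.21 - 3.81) = -6.24%, loss ≈ 17545 × 6.24/100 ≈ 1095.
Year 1986: gap = -2.6 × (7.76 - 3.81) = -10.27%, loss ≈ 17545 × 10.27/100 ≈ 1802.
Year 1987: gap = -2.6 × (7.72 - 3.81) = -10.166%, loss ≈ 17545 × 10.166/100 ≈ 1784.
Year 1988: gap = -2.6 × (6.7 - 3.81) = -7.514%, loss ≈ 17545 × 7.514/100 ≈ 1318.
Year 1989: gap = -2.6 × (7.05 - 3.81) = -8.424%, loss ≈ 17545 × 8.424/100 ≈ 1478.
Total lost output = 1095 + 1802 + 1784 + 1318 + 1478 = 7477 billion.

$7,477 billion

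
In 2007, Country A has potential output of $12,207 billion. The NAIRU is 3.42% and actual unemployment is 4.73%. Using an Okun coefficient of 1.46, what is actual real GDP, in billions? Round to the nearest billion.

Unemployment gap = 4.73 - 3.42 = 1.31 points, so the output gap is -1.46 × 1.31 = -1.9126%.
Actual GDP = 12207 × (1 - 1.9126/100) = 12207 × 0.980874 ≈ 11974 billion.

$11,974 billion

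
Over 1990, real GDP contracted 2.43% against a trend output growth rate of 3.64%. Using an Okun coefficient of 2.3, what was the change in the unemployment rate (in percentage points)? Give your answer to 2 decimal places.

2.64 percentage points

Growth-rate Okun's law: g_Y = g_Y* - β × Δu, so Δu = (g_Y* - g_Y)/β.
Δu = (3.64 + 2.43)/2.3 = 6.07/2.3 = 2.64 percentage points.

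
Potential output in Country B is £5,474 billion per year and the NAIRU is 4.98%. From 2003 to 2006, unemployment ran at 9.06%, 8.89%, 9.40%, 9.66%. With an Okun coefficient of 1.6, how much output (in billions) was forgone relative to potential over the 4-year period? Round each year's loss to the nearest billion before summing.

£1,496 billion

Year 2003: gap = -1.6 × (9.06 - 4.98) = -6.528%, loss ≈ 5474 × 6.528/100 ≈ 357.
Year 2004: gap = -1.6 × (8.89 - 4.98) = -6.256%, loss ≈ 5474 × 6.256/100 ≈ 342.
Year 2005: gap = -1.6 × (9.4 - 4.98) = -7.072%, loss ≈ 5474 × 7.072/100 ≈ 387.
Year 2006: gap = -1.6 × (9.66 - 4.98) = -7.488%, loss ≈ 5474 × 7.488/100 ≈ 410.
Total lost output = 357 + 342 + 387 + 410 = 1496 billion.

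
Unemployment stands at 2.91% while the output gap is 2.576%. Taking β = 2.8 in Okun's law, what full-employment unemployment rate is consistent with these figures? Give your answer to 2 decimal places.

3.83%

From Okun's law, u - u* = -(output gap)/β = -(2.576)/2.8 = -0.92 points.
So u* = 2.91 + 0.92 = 3.83%.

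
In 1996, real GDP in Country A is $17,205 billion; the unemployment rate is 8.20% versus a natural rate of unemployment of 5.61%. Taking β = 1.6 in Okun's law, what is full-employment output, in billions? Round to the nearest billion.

Unemployment gap = 8.2 - 5.61 = 2.59 points, so output gap = -1.6 × 2.59 = -4.144%.
Since Y = Y* × (1 + gap/100), Y* = 17205/0.95856 ≈ 17949 billion.

$17,949 billion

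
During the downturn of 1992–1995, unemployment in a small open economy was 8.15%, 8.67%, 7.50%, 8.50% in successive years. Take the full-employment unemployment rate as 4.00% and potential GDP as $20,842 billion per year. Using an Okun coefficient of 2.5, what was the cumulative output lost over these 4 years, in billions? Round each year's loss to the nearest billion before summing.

Year 1992: gap = -2.5 × (8.15 - 4) = -10.375%, loss ≈ 20842 × 10.375/100 ≈ 2162.
Year 1993: gap = -2.5 × (8.67 - 4) = -11.675%, loss ≈ 20842 × 11.675/100 ≈ 2433.
Year 1994: gap = -2.5 × (7.5 - 4) = -8.75%, loss ≈ 20842 × 8.75/100 ≈ 1824.
Year 1995: gap = -2.5 × (8.5 - 4) = -11.25%, loss ≈ 20842 × 11.25/100 ≈ 2345.
Total lost output = 2162 + 2433 + 1824 + 2345 = 8764 billion.

$8,764 billion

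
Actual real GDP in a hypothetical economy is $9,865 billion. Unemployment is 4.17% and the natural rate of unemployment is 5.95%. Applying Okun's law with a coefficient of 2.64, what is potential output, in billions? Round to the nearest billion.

$9,422 billion

Unemployment gap = 4.17 - 5.95 = -1.78 points, so output gap = -2.64 × (-1.78) = 4.6992%.
Since Y = Y* × (1 + gap/100), Y* = 9865/1.046992 ≈ 9422 billion.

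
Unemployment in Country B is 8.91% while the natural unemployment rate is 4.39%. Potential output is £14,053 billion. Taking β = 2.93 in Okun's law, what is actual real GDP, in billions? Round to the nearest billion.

Unemployment gap = 8.91 - 4.39 = 4.52 points, so the output gap is -2.93 × 4.52 = -13.2436%.
Actual GDP = 14053 × (1 - 13.2436/100) = 14053 × 0.867564 ≈ 12192 billion.

£12,192 billion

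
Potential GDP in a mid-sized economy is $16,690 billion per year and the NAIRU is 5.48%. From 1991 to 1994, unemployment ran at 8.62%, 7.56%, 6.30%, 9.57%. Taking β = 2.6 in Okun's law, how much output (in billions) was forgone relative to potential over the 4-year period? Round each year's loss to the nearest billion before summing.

Year 1991: gap = -2.6 × (8.62 - 5.48) = -8.164%, loss ≈ 16690 × 8.164/100 ≈ 1363.
Year 1992: gap = -2.6 × (7.56 - 5.48) = -5.408%, loss ≈ 16690 × 5.408/100 ≈ 903.
Year 1993: gap = -2.6 × (6.3 - 5.48) = -2.132%, loss ≈ 16690 × 2.132/100 ≈ 356.
Year 1994: gap = -2.6 × (9.57 - 5.48) = -10.634%, loss ≈ 16690 × 10.634/100 ≈ 1775.
Total lost output = 1363 + 903 + 356 + 1775 = 4397 billion.

$4,397 billion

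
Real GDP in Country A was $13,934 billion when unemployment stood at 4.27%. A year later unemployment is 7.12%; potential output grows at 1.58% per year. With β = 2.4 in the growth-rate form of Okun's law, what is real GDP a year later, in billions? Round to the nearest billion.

$13,201 billion

Δu = 7.12 - 4.27 = 2.85 points.
Okun's law (growth form): g_Y = g_Y* - β × Δu = 1.58 - 2.4 × (2.85) = 1.58 - 6.84 = -5.26%.
Real GDP in the next year = 13934 × (1 - 5.26/100) = 13934 × 0.9474 ≈ 13201 billion.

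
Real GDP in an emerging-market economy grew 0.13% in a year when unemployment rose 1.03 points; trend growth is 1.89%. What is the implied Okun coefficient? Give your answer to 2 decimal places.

β ≈ 1.71

Growth form: g_Y = g_Y* - β × Δu, so β = (g_Y* - g_Y)/Δu.
β = (1.89 - 0.13)/1.03 = 1.76/1.03 = 1.71.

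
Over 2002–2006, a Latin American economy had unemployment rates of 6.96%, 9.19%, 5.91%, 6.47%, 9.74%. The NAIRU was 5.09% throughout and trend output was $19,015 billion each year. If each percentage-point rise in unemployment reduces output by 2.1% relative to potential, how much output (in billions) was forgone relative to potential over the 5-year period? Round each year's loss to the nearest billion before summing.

Year 2002: gap = -2.1 × (6.96 - 5.09) = -3.927%, loss ≈ 19015 × 3.927/100 ≈ 747.
Year 2003: gap = -2.1 × (9.19 - 5.09) = -8.61%, loss ≈ 19015 × 8.61/100 ≈ 1637.
Year 2004: gap = -2.1 × (5.91 - 5.09) = -1.722%, loss ≈ 19015 × 1.722/100 ≈ 327.
Year 2005: gap = -2.1 × (6.47 - 5.09) = -2.898%, loss ≈ 19015 × 2.898/100 ≈ 551.
Year 2006: gap = -2.1 × (9.74 - 5.09) = -9.765%, loss ≈ 19015 × 9.765/100 ≈ 1857.
Total lost output = 747 + 1637 + 327 + 551 + 1857 = 5119 billion.

$5,119 billion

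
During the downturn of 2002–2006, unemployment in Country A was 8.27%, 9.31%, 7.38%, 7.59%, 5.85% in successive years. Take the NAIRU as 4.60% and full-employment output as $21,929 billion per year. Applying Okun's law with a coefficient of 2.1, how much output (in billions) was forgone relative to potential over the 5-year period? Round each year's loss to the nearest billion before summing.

$7,092 billion

Year 2002: gap = -2.1 × (8.27 - 4.6) = -7.707%, loss ≈ 21929 × 7.707/100 ≈ 1690.
Year 2003: gap = -2.1 × (9.31 - 4.6) = -9.891%, loss ≈ 21929 × 9.891/100 ≈ 2169.
Year 2004: gap = -2.1 × (7.38 - 4.6) = -5.838%, loss ≈ 21929 × 5.838/100 ≈ 1280.
Year 2005: gap = -2.1 × (7.59 - 4.6) = -6.279%, loss ≈ 21929 × 6.279/100 ≈ 1377.
Year 2006: gap = -2.1 × (5.85 - 4.6) = -2.625%, loss ≈ 21929 × 2.625/100 ≈ 576.
Total lost output = 1690 + 2169 + 1280 + 1377 + 576 = 7092 billion.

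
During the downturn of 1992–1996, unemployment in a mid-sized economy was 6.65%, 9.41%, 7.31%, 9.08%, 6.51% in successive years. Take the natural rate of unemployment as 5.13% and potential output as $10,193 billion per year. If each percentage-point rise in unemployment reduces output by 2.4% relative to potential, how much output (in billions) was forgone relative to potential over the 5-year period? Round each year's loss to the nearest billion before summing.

$3,256 billion

Year 1992: gap = -2.4 × (6.65 - 5.13) = -3.648%, loss ≈ 10193 × 3.648/100 ≈ 372.
Year 1993: gap = -2.4 × (9.41 - 5.13) = -10.272%, loss ≈ 10193 × 10.272/100 ≈ 1047.
Year 1994: gap = -2.4 × (7.31 - 5.13) = -5.232%, loss ≈ 10193 × 5.232/100 ≈ 533.
Year 1995: gap = -2.4 × (9.08 - 5.13) = -9.48%, loss ≈ 10193 × 9.48/100 ≈ 966.
Year 1996: gap = -2.4 × (6.51 - 5.13) = -3.312%, loss ≈ 10193 × 3.312/100 ≈ 338.
Total lost output = 372 + 1047 + 533 + 966 + 338 = 3256 billion.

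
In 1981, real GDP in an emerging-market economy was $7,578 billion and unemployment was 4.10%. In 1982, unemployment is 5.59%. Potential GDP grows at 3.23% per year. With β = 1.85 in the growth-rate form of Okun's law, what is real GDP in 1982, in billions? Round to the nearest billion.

$7,614 billion

Δu = 5.59 - 4.1 = 1.49 points.
Okun's law (growth form): g_Y = g_Y* - β × Δu = 3.23 - 1.85 × (1.49) = 3.23 - 2.7565 = 0.4735%.
Real GDP in the next year = 7578 × (1 + 0.4735/100) = 7578 × 1.004735 ≈ 7614 billion.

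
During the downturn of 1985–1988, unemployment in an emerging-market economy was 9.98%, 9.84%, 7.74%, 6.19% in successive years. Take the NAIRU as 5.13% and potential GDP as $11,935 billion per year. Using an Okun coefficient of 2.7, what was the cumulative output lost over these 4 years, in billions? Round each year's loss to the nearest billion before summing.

Year 1985: gap = -2.7 × (9.98 - 5.13) = -13.095%, loss ≈ 11935 × 13.095/100 ≈ 1563.
Year 1986: gap = -2.7 × (9.84 - 5.13) = -12.717%, loss ≈ 11935 × 12.717/100 ≈ 1518.
Year 1987: gap = -2.7 × (7.74 - 5.13) = -7.047%, loss ≈ 11935 × 7.047/100 ≈ 841.
Year 1988: gap = -2.7 × (6.19 - 5.13) = -2.862%, loss ≈ 11935 × 2.862/100 ≈ 342.
Total lost output = 1563 + 1518 + 841 + 342 = 4264 billion.

$4,264 billion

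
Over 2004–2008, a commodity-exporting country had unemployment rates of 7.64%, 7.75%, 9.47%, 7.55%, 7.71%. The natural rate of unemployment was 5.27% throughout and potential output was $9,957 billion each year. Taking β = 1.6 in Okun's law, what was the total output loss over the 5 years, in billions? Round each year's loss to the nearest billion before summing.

$2,194 billion

Year 2004: gap = -1.6 × (7.64 - 5.27) = -3.792%, loss ≈ 9957 × 3.792/100 ≈ 378.
Year 2005: gap = -1.6 × (7.75 - 5.27) = -3.968%, loss ≈ 9957 × 3.968/100 ≈ 395.
Year 2006: gap = -1.6 × (9.47 - 5.27) = -6.72%, loss ≈ 9957 × 6.72/100 ≈ 669.
Year 2007: gap = -1.6 × (7.55 - 5.27) = -3.648%, loss ≈ 9957 × 3.648/100 ≈ 363.
Year 2008: gap = -1.6 × (7.71 - 5.27) = -3.904%, loss ≈ 9957 × 3.904/100 ≈ 389.
Total lost output = 378 + 395 + 669 + 363 + 389 = 2194 billion.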